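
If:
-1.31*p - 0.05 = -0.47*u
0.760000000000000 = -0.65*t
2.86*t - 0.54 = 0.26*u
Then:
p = -5.40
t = -1.17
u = -14.94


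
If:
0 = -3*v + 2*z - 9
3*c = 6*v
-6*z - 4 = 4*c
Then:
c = -62/17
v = -31/17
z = 30/17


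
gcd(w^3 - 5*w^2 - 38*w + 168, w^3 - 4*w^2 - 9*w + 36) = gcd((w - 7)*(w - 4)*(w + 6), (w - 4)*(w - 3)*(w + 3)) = w - 4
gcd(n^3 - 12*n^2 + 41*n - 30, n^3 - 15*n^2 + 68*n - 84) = n - 6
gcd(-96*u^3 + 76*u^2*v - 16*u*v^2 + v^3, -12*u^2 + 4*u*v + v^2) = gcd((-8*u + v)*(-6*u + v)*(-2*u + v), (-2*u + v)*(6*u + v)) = 2*u - v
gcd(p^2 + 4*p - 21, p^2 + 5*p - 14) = p + 7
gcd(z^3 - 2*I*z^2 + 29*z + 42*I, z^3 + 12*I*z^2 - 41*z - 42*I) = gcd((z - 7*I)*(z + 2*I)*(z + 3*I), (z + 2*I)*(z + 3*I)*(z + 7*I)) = z^2 + 5*I*z - 6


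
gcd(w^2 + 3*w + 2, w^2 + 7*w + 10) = w + 2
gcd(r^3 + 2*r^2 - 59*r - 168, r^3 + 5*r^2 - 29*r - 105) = r^2 + 10*r + 21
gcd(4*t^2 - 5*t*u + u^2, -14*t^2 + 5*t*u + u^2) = 1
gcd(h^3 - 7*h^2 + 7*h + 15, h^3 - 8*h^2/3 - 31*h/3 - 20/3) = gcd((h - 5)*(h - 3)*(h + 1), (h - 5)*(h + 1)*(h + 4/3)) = h^2 - 4*h - 5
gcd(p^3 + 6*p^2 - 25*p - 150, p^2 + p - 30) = p^2 + p - 30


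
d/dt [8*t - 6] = 8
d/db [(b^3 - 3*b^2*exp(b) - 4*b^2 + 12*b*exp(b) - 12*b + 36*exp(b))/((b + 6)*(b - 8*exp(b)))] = ((b + 6)*(b - 8*exp(b))*(-3*b^2*exp(b) + 3*b^2 + 6*b*exp(b) - 8*b + 48*exp(b) - 12) + (b + 6)*(8*exp(b) - 1)*(b^3 - 3*b^2*exp(b) - 4*b^2 + 12*b*exp(b) - 12*b + 36*exp(b)) + (b - 8*exp(b))*(-b^3 + 3*b^2*exp(b) + 4*b^2 - 12*b*exp(b) + 12*b - 36*exp(b)))/((b + 6)^2*(b - 8*exp(b))^2)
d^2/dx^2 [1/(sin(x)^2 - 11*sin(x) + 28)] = (-4*sin(x)^4 + 33*sin(x)^3 - 3*sin(x)^2 - 374*sin(x) + 186)/(sin(x)^2 - 11*sin(x) + 28)^3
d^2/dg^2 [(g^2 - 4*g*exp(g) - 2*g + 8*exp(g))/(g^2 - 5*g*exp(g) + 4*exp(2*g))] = (g^2*exp(g) + g*exp(2*g) - 4*g*exp(g) - 4*exp(2*g) + 10*exp(g) - 4)/(g^3 - 3*g^2*exp(g) + 3*g*exp(2*g) - exp(3*g))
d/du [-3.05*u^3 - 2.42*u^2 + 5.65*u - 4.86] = -9.15*u^2 - 4.84*u + 5.65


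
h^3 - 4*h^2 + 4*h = h*(h - 2)^2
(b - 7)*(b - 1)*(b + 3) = b^3 - 5*b^2 - 17*b + 21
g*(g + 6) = g^2 + 6*g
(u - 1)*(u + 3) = u^2 + 2*u - 3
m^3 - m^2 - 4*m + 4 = (m - 2)*(m - 1)*(m + 2)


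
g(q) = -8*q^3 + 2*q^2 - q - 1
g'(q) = -24*q^2 + 4*q - 1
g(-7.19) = 3083.14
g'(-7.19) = -1270.47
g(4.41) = -652.64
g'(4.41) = -450.11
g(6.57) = -2189.99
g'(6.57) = -1010.68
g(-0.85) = 6.21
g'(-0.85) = -21.74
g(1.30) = -16.50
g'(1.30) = -36.36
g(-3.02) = 240.61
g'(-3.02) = -231.97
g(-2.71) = 175.62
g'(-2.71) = -188.10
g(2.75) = -155.00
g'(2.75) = -171.50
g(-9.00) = 6002.00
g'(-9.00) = -1981.00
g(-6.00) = 1805.00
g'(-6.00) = -889.00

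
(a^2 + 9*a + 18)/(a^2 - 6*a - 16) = (a^2 + 9*a + 18)/(a^2 - 6*a - 16)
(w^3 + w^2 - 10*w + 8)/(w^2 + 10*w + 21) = (w^3 + w^2 - 10*w + 8)/(w^2 + 10*w + 21)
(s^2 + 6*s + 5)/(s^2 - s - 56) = (s^2 + 6*s + 5)/(s^2 - s - 56)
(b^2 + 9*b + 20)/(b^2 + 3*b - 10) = (b + 4)/(b - 2)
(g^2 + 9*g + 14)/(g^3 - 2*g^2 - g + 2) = (g^2 + 9*g + 14)/(g^3 - 2*g^2 - g + 2)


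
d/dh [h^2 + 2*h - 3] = 2*h + 2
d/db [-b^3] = -3*b^2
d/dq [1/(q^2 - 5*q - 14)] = (5 - 2*q)/(-q^2 + 5*q + 14)^2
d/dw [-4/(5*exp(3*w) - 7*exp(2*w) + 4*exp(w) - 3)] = (60*exp(2*w) - 56*exp(w) + 16)*exp(w)/(5*exp(3*w) - 7*exp(2*w) + 4*exp(w) - 3)^2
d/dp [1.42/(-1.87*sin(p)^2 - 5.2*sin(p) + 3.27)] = (5.3108*sin(p) + 7.384)*cos(p)/(1.87*sin(p)^2 + 5.2*sin(p) - 3.27)^2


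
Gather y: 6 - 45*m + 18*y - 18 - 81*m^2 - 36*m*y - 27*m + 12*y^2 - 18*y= -81*m^2 - 36*m*y - 72*m + 12*y^2 - 12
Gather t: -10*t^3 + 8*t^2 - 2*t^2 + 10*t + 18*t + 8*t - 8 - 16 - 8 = -10*t^3 + 6*t^2 + 36*t - 32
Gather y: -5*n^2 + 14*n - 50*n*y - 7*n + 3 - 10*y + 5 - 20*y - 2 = -5*n^2 + 7*n + y*(-50*n - 30) + 6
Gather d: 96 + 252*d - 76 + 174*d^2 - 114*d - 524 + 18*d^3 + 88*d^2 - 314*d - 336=18*d^3 + 262*d^2 - 176*d - 840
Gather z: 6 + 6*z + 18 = 6*z + 24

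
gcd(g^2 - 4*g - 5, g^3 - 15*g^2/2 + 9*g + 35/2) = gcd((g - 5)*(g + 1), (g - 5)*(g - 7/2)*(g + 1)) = g^2 - 4*g - 5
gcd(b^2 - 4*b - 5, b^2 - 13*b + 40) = b - 5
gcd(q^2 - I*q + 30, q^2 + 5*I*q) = q + 5*I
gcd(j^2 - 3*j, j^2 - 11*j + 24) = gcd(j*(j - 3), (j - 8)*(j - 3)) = j - 3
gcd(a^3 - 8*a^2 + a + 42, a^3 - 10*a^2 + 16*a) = 1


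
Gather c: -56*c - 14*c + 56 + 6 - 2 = 60 - 70*c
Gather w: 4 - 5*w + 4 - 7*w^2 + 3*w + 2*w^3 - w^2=2*w^3 - 8*w^2 - 2*w + 8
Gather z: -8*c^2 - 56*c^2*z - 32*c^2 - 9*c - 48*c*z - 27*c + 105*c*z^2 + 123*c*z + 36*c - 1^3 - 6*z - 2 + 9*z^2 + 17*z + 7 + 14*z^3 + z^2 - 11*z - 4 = -40*c^2 + 14*z^3 + z^2*(105*c + 10) + z*(-56*c^2 + 75*c)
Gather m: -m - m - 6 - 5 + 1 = -2*m - 10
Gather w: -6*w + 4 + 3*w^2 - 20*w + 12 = 3*w^2 - 26*w + 16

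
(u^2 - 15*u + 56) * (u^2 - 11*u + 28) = u^4 - 26*u^3 + 249*u^2 - 1036*u + 1568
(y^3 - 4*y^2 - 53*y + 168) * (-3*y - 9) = -3*y^4 + 3*y^3 + 195*y^2 - 27*y - 1512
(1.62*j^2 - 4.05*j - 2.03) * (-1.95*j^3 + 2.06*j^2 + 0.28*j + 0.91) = -3.159*j^5 + 11.2347*j^4 - 3.9309*j^3 - 3.8416*j^2 - 4.2539*j - 1.8473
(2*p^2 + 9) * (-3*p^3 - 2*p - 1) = -6*p^5 - 31*p^3 - 2*p^2 - 18*p - 9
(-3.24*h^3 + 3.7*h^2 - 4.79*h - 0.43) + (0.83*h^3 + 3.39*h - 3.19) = -2.41*h^3 + 3.7*h^2 - 1.4*h - 3.62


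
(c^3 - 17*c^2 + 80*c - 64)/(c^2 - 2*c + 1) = (c^2 - 16*c + 64)/(c - 1)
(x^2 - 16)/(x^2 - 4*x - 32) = (x - 4)/(x - 8)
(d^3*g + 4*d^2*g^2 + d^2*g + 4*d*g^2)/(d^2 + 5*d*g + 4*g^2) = d*g*(d + 1)/(d + g)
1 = 1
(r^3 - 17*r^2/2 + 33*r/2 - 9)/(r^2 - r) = r - 15/2 + 9/r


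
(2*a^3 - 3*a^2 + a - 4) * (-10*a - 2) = -20*a^4 + 26*a^3 - 4*a^2 + 38*a + 8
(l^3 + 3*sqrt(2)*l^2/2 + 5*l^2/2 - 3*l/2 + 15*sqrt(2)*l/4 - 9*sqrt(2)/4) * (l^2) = l^5 + 3*sqrt(2)*l^4/2 + 5*l^4/2 - 3*l^3/2 + 15*sqrt(2)*l^3/4 - 9*sqrt(2)*l^2/4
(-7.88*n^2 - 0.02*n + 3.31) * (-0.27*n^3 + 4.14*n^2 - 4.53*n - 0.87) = 2.1276*n^5 - 32.6178*n^4 + 34.7199*n^3 + 20.6496*n^2 - 14.9769*n - 2.8797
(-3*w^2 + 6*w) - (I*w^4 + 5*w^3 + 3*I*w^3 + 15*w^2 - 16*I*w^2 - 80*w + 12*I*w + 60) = -I*w^4 - 5*w^3 - 3*I*w^3 - 18*w^2 + 16*I*w^2 + 86*w - 12*I*w - 60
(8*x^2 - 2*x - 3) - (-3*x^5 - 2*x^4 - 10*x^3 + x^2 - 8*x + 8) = 3*x^5 + 2*x^4 + 10*x^3 + 7*x^2 + 6*x - 11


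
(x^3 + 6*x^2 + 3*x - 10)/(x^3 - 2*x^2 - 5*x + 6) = (x + 5)/(x - 3)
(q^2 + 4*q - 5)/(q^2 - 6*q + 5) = (q + 5)/(q - 5)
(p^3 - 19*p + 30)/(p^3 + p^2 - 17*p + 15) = (p - 2)/(p - 1)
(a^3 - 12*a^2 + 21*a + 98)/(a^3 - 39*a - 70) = (a - 7)/(a + 5)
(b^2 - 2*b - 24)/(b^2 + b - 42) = (b + 4)/(b + 7)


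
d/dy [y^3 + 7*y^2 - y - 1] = 3*y^2 + 14*y - 1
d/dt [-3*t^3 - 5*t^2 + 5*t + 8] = -9*t^2 - 10*t + 5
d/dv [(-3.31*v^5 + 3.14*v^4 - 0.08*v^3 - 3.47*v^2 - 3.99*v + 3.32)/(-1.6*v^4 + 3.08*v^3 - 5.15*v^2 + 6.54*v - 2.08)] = (5.296*v^8 - 20.3896*v^7 + 60.6827*v^6 - 130.0356*v^5 + 87.9784*v^4 + 18.6552*v^3 - 73.4199*v^2 + 48.6312*v - 13.4136)/(2.56*v^8 - 9.856*v^7 + 25.9664*v^6 - 52.652*v^5 + 73.4649*v^4 - 80.1748*v^3 + 64.1956*v^2 - 27.2064*v + 4.3264)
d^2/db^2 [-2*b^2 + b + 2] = -4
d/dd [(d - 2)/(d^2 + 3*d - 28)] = (d^2 + 3*d - (d - 2)*(2*d + 3) - 28)/(d^2 + 3*d - 28)^2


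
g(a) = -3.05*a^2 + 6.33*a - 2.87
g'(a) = 6.33 - 6.1*a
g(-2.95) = -48.09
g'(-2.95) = 24.32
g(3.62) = -19.92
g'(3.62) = -15.75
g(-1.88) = -25.55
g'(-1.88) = 17.80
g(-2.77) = -43.81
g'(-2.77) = 23.23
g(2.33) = -4.68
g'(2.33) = -7.88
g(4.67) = -39.83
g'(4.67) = -22.16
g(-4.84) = -104.96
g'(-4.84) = 35.85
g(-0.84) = -10.34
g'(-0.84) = 11.45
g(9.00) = -192.95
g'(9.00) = -48.57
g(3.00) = -11.33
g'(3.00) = -11.97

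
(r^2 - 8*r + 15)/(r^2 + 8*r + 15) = (r^2 - 8*r + 15)/(r^2 + 8*r + 15)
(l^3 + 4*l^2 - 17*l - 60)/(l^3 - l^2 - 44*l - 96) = (l^2 + l - 20)/(l^2 - 4*l - 32)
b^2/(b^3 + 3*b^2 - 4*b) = b/(b^2 + 3*b - 4)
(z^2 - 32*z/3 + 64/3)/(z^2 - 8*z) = (z - 8/3)/z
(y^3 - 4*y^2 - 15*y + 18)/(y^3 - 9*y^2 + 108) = (y - 1)/(y - 6)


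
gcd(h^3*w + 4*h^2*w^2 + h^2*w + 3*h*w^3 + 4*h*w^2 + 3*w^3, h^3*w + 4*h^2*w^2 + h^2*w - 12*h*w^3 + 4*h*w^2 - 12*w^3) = h*w + w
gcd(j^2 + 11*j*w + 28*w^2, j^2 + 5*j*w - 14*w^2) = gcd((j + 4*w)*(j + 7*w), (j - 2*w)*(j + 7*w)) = j + 7*w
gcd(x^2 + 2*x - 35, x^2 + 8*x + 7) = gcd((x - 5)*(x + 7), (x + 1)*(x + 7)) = x + 7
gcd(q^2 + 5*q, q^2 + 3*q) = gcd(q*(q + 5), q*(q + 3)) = q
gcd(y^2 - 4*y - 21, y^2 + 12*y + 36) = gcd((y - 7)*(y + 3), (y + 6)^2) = 1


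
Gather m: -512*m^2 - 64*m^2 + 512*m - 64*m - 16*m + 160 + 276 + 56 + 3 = -576*m^2 + 432*m + 495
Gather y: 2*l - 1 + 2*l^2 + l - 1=2*l^2 + 3*l - 2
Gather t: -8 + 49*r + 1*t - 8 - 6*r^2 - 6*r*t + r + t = -6*r^2 + 50*r + t*(2 - 6*r) - 16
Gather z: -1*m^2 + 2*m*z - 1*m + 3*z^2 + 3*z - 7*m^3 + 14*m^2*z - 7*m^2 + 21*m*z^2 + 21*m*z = -7*m^3 - 8*m^2 - m + z^2*(21*m + 3) + z*(14*m^2 + 23*m + 3)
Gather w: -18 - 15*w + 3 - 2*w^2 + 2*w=-2*w^2 - 13*w - 15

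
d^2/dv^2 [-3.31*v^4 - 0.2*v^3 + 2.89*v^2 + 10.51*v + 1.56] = -39.72*v^2 - 1.2*v + 5.78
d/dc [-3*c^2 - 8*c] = -6*c - 8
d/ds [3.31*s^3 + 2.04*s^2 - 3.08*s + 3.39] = 9.93*s^2 + 4.08*s - 3.08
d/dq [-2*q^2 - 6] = -4*q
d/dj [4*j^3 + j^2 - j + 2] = 12*j^2 + 2*j - 1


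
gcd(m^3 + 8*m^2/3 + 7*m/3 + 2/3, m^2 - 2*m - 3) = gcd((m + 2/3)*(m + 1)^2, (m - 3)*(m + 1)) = m + 1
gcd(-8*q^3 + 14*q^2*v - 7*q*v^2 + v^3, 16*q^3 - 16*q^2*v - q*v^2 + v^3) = 4*q^2 - 5*q*v + v^2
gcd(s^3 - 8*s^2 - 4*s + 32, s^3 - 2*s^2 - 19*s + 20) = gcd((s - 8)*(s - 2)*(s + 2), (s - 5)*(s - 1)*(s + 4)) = 1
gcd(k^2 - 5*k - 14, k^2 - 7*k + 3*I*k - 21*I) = k - 7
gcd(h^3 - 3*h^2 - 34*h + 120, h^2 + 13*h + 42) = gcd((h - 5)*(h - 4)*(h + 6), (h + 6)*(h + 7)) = h + 6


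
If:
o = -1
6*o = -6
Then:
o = -1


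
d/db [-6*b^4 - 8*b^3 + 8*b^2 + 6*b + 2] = -24*b^3 - 24*b^2 + 16*b + 6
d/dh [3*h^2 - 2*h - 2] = 6*h - 2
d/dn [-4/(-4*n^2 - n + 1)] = 4*(-8*n - 1)/(4*n^2 + n - 1)^2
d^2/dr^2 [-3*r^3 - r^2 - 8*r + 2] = -18*r - 2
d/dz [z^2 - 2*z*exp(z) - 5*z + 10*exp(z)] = -2*z*exp(z) + 2*z + 8*exp(z) - 5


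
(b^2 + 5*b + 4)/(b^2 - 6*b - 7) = (b + 4)/(b - 7)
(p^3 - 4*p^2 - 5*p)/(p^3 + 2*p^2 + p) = (p - 5)/(p + 1)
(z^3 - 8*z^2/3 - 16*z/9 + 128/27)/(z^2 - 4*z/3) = z - 4/3 - 32/(9*z)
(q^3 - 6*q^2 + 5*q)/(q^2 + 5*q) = (q^2 - 6*q + 5)/(q + 5)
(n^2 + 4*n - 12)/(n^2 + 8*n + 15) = (n^2 + 4*n - 12)/(n^2 + 8*n + 15)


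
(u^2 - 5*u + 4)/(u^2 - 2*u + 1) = (u - 4)/(u - 1)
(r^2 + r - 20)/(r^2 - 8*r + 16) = (r + 5)/(r - 4)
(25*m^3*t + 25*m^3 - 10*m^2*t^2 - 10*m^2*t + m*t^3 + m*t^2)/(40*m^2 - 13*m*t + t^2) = m*(-5*m*t - 5*m + t^2 + t)/(-8*m + t)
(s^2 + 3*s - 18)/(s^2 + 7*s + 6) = (s - 3)/(s + 1)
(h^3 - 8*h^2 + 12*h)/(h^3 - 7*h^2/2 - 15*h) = 2*(h - 2)/(2*h + 5)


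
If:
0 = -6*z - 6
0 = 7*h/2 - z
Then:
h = -2/7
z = -1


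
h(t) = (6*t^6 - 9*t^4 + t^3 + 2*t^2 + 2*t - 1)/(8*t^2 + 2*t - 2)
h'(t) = (-16*t - 2)*(6*t^6 - 9*t^4 + t^3 + 2*t^2 + 2*t - 1)/(8*t^2 + 2*t - 2)^2 + (36*t^5 - 36*t^3 + 3*t^2 + 4*t + 2)/(8*t^2 + 2*t - 2)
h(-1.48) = 1.36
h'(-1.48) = -8.50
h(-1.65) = 3.10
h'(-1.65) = -12.10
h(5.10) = 460.90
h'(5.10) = 374.53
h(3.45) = 89.02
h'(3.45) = 110.63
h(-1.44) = 1.03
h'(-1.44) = -7.79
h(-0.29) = 0.78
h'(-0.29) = -2.08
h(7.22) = 1923.20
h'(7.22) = 1087.21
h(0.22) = 0.40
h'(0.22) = -0.37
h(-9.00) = 4982.50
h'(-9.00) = -2216.24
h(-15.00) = 38396.59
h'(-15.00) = -10224.54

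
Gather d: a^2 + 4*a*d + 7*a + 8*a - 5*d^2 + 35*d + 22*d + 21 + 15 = a^2 + 15*a - 5*d^2 + d*(4*a + 57) + 36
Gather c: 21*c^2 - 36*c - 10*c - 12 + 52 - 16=21*c^2 - 46*c + 24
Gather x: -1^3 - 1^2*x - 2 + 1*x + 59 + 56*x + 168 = 56*x + 224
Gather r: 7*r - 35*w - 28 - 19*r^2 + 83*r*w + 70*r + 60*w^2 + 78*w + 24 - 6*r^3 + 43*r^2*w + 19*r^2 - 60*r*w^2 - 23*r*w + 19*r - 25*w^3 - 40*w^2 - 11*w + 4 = -6*r^3 + 43*r^2*w + r*(-60*w^2 + 60*w + 96) - 25*w^3 + 20*w^2 + 32*w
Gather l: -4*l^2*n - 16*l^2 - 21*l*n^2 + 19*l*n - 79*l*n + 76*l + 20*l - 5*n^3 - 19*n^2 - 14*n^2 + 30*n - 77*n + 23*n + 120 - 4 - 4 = l^2*(-4*n - 16) + l*(-21*n^2 - 60*n + 96) - 5*n^3 - 33*n^2 - 24*n + 112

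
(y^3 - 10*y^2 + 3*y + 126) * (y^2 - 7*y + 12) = y^5 - 17*y^4 + 85*y^3 - 15*y^2 - 846*y + 1512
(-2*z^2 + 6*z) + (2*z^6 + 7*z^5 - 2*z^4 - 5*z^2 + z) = 2*z^6 + 7*z^5 - 2*z^4 - 7*z^2 + 7*z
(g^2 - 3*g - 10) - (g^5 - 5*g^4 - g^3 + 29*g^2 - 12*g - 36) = -g^5 + 5*g^4 + g^3 - 28*g^2 + 9*g + 26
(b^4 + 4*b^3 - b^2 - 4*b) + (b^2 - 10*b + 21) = b^4 + 4*b^3 - 14*b + 21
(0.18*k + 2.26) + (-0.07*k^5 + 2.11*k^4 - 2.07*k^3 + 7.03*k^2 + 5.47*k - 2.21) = -0.07*k^5 + 2.11*k^4 - 2.07*k^3 + 7.03*k^2 + 5.65*k + 0.0499999999999998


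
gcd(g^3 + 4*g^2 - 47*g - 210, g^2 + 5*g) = g + 5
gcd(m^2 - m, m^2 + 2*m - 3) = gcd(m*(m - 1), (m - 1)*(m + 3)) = m - 1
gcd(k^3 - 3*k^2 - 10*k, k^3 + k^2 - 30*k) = k^2 - 5*k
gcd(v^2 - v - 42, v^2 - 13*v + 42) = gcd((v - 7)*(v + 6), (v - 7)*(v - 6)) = v - 7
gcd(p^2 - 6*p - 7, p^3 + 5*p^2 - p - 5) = p + 1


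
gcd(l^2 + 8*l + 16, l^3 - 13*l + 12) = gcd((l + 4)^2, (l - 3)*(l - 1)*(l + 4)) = l + 4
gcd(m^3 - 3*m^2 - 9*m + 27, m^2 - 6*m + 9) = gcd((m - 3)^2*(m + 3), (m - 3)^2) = m^2 - 6*m + 9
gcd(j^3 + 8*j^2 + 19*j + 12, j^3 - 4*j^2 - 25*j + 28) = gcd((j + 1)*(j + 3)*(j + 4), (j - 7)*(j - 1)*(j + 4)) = j + 4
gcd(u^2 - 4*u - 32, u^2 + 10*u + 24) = u + 4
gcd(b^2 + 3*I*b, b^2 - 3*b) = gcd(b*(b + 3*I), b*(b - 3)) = b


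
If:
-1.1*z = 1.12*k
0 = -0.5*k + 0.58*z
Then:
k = 0.00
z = 0.00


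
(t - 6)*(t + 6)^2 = t^3 + 6*t^2 - 36*t - 216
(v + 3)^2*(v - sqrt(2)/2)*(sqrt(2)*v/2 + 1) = sqrt(2)*v^4/2 + v^3/2 + 3*sqrt(2)*v^3 + 3*v^2 + 4*sqrt(2)*v^2 - 3*sqrt(2)*v + 9*v/2 - 9*sqrt(2)/2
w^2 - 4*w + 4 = (w - 2)^2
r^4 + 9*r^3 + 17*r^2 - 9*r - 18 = (r - 1)*(r + 1)*(r + 3)*(r + 6)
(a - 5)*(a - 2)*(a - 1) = a^3 - 8*a^2 + 17*a - 10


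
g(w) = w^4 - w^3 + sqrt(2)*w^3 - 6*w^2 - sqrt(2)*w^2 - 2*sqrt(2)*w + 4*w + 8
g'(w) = 4*w^3 - 3*w^2 + 3*sqrt(2)*w^2 - 12*w - 2*sqrt(2)*w - 2*sqrt(2) + 4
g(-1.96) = -11.14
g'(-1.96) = 4.89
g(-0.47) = 5.82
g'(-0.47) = 8.00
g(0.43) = 7.20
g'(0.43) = -4.66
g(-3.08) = 11.95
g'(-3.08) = -58.24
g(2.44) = 8.18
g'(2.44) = 30.50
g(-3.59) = 55.18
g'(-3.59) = -114.65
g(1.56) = -0.72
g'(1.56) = -3.75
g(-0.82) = 2.28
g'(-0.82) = 11.96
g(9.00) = 6280.95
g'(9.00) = 2884.37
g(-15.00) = 47549.26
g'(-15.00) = -12996.81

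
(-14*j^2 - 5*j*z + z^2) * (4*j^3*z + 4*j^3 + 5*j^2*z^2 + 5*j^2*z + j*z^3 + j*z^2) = -56*j^5*z - 56*j^5 - 90*j^4*z^2 - 90*j^4*z - 35*j^3*z^3 - 35*j^3*z^2 + j*z^5 + j*z^4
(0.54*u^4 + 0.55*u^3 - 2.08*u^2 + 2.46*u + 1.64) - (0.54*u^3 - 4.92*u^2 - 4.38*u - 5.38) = 0.54*u^4 + 0.01*u^3 + 2.84*u^2 + 6.84*u + 7.02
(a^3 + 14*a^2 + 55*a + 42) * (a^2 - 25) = a^5 + 14*a^4 + 30*a^3 - 308*a^2 - 1375*a - 1050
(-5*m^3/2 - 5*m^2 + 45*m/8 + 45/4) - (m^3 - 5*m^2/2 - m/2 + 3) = -7*m^3/2 - 5*m^2/2 + 49*m/8 + 33/4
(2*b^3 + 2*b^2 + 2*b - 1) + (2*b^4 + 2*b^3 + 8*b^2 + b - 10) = 2*b^4 + 4*b^3 + 10*b^2 + 3*b - 11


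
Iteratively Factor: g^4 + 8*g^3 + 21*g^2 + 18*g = (g + 3)*(g^3 + 5*g^2 + 6*g) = g*(g + 3)*(g^2 + 5*g + 6) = g*(g + 2)*(g + 3)*(g + 3)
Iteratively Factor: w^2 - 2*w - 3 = (w - 3)*(w + 1)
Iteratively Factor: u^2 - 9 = (u + 3)*(u - 3)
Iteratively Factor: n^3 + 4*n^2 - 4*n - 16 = (n - 2)*(n^2 + 6*n + 8) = (n - 2)*(n + 4)*(n + 2)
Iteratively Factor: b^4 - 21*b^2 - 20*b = (b + 1)*(b^3 - b^2 - 20*b) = b*(b + 1)*(b^2 - b - 20) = b*(b + 1)*(b + 4)*(b - 5)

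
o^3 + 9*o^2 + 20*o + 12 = (o + 1)*(o + 2)*(o + 6)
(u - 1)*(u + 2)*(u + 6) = u^3 + 7*u^2 + 4*u - 12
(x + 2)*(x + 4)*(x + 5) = x^3 + 11*x^2 + 38*x + 40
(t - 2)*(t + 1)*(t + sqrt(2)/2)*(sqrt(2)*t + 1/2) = sqrt(2)*t^4 - sqrt(2)*t^3 + 3*t^3/2 - 7*sqrt(2)*t^2/4 - 3*t^2/2 - 3*t - sqrt(2)*t/4 - sqrt(2)/2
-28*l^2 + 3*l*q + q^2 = (-4*l + q)*(7*l + q)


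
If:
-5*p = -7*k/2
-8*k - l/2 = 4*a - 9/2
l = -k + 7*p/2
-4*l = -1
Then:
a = 695/928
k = 5/29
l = 1/4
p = 7/58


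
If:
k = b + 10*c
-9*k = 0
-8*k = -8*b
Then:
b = 0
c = 0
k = 0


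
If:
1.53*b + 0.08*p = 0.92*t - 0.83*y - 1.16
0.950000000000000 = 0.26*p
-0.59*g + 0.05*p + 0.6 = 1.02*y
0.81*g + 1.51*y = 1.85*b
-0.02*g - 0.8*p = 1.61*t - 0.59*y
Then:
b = 0.16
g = 13.67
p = 3.65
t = -4.60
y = -7.14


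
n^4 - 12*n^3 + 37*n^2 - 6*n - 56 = (n - 7)*(n - 4)*(n - 2)*(n + 1)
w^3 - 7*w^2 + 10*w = w*(w - 5)*(w - 2)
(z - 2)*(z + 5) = z^2 + 3*z - 10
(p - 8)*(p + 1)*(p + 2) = p^3 - 5*p^2 - 22*p - 16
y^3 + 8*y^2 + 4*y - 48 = (y - 2)*(y + 4)*(y + 6)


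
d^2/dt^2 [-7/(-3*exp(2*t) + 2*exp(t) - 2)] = 14*((1 - 6*exp(t))*(3*exp(2*t) - 2*exp(t) + 2) + 4*(3*exp(t) - 1)^2*exp(t))*exp(t)/(3*exp(2*t) - 2*exp(t) + 2)^3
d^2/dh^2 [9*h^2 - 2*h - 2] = 18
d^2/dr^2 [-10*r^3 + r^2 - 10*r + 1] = 2 - 60*r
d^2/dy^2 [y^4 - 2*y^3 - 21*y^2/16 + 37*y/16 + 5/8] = 12*y^2 - 12*y - 21/8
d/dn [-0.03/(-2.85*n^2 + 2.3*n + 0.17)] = (0.069 - 0.171*n)/(-2.85*n^2 + 2.3*n + 0.17)^2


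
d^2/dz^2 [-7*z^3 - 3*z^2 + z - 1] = -42*z - 6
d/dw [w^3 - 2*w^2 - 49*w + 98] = 3*w^2 - 4*w - 49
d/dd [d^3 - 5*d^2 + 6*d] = 3*d^2 - 10*d + 6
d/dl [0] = 0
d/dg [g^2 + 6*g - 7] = 2*g + 6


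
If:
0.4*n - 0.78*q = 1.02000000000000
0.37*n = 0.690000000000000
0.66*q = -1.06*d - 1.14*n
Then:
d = -1.79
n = 1.86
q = -0.35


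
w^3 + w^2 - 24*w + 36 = (w - 3)*(w - 2)*(w + 6)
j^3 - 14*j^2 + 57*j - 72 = (j - 8)*(j - 3)^2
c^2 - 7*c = c*(c - 7)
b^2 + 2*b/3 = b*(b + 2/3)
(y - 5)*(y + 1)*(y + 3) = y^3 - y^2 - 17*y - 15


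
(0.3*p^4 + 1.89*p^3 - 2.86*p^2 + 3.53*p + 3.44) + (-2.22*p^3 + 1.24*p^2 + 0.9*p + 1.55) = 0.3*p^4 - 0.33*p^3 - 1.62*p^2 + 4.43*p + 4.99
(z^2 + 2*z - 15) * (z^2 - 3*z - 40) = z^4 - z^3 - 61*z^2 - 35*z + 600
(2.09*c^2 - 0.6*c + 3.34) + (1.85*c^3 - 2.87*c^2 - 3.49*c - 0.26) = 1.85*c^3 - 0.78*c^2 - 4.09*c + 3.08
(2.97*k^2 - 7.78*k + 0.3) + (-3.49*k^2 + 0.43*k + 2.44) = -0.52*k^2 - 7.35*k + 2.74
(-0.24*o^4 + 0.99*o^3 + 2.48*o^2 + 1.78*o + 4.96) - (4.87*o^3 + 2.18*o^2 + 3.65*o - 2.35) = -0.24*o^4 - 3.88*o^3 + 0.3*o^2 - 1.87*o + 7.31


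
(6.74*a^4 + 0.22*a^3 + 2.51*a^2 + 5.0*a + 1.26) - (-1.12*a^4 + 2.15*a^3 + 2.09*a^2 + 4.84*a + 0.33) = 7.86*a^4 - 1.93*a^3 + 0.42*a^2 + 0.16*a + 0.93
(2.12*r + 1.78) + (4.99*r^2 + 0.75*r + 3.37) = 4.99*r^2 + 2.87*r + 5.15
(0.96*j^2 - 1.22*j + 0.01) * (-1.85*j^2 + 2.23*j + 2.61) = -1.776*j^4 + 4.3978*j^3 - 0.2335*j^2 - 3.1619*j + 0.0261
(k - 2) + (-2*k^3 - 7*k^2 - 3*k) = -2*k^3 - 7*k^2 - 2*k - 2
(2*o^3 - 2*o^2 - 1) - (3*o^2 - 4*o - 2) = 2*o^3 - 5*o^2 + 4*o + 1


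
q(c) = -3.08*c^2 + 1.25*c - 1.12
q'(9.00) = -54.19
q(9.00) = -239.35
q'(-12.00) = 75.17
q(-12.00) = -459.64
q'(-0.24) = 2.73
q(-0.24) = -1.60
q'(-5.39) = 34.45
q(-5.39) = -97.34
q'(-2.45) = 16.34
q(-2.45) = -22.67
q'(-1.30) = 9.26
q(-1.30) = -7.95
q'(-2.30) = 15.42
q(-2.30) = -20.29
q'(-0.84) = 6.42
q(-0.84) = -4.34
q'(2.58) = -14.64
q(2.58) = -18.40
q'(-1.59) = 11.04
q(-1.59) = -10.89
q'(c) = 1.25 - 6.16*c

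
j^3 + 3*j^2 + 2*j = j*(j + 1)*(j + 2)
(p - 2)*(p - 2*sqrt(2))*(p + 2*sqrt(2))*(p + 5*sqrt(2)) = p^4 - 2*p^3 + 5*sqrt(2)*p^3 - 10*sqrt(2)*p^2 - 8*p^2 - 40*sqrt(2)*p + 16*p + 80*sqrt(2)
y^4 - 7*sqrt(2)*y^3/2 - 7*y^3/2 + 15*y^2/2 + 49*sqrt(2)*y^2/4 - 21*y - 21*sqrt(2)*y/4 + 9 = (y - 3)*(y - 1/2)*(y - 2*sqrt(2))*(y - 3*sqrt(2)/2)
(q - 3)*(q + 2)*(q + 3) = q^3 + 2*q^2 - 9*q - 18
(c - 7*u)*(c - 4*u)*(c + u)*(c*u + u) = c^4*u - 10*c^3*u^2 + c^3*u + 17*c^2*u^3 - 10*c^2*u^2 + 28*c*u^4 + 17*c*u^3 + 28*u^4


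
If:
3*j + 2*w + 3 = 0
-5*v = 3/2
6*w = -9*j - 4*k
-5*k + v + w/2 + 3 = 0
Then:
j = -62/5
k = 9/4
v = -3/10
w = 171/10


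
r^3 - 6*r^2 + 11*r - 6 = (r - 3)*(r - 2)*(r - 1)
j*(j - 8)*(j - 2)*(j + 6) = j^4 - 4*j^3 - 44*j^2 + 96*j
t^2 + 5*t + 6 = (t + 2)*(t + 3)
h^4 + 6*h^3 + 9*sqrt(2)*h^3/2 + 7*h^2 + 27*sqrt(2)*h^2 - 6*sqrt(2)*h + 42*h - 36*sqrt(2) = (h + 6)*(h - sqrt(2)/2)*(h + 2*sqrt(2))*(h + 3*sqrt(2))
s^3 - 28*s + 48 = (s - 4)*(s - 2)*(s + 6)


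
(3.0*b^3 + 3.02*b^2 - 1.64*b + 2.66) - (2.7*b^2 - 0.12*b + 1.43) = 3.0*b^3 + 0.32*b^2 - 1.52*b + 1.23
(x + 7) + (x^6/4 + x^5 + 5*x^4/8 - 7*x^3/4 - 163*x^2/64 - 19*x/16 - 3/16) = x^6/4 + x^5 + 5*x^4/8 - 7*x^3/4 - 163*x^2/64 - 3*x/16 + 109/16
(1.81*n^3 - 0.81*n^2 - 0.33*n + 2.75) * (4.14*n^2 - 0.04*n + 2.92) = 7.4934*n^5 - 3.4258*n^4 + 3.9514*n^3 + 9.033*n^2 - 1.0736*n + 8.03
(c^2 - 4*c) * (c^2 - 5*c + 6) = c^4 - 9*c^3 + 26*c^2 - 24*c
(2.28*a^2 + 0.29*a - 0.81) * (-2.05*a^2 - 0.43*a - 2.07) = -4.674*a^4 - 1.5749*a^3 - 3.1838*a^2 - 0.252*a + 1.6767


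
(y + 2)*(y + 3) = y^2 + 5*y + 6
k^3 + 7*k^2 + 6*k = k*(k + 1)*(k + 6)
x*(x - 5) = x^2 - 5*x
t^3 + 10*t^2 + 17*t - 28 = (t - 1)*(t + 4)*(t + 7)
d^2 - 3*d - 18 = (d - 6)*(d + 3)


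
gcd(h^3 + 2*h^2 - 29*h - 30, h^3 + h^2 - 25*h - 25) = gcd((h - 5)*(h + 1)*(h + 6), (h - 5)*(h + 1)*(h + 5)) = h^2 - 4*h - 5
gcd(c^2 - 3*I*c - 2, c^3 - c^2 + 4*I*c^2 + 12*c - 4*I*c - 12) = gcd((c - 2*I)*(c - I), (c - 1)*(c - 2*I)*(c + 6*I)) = c - 2*I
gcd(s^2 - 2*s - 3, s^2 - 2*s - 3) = s^2 - 2*s - 3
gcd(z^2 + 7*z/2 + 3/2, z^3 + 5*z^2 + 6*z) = z + 3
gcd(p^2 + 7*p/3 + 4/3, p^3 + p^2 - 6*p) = 1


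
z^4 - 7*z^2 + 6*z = z*(z - 2)*(z - 1)*(z + 3)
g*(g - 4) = g^2 - 4*g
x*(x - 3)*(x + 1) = x^3 - 2*x^2 - 3*x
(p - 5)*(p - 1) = p^2 - 6*p + 5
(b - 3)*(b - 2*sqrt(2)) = b^2 - 3*b - 2*sqrt(2)*b + 6*sqrt(2)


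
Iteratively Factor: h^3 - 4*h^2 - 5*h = (h + 1)*(h^2 - 5*h) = (h - 5)*(h + 1)*(h)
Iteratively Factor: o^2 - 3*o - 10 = (o + 2)*(o - 5)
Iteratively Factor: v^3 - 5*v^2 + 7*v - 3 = (v - 1)*(v^2 - 4*v + 3) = (v - 1)^2*(v - 3)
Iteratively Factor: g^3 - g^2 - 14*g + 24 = (g - 3)*(g^2 + 2*g - 8) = (g - 3)*(g - 2)*(g + 4)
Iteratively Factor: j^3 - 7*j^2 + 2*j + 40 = (j - 4)*(j^2 - 3*j - 10) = (j - 5)*(j - 4)*(j + 2)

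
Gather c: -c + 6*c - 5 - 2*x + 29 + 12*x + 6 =5*c + 10*x + 30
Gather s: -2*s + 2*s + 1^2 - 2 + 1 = 0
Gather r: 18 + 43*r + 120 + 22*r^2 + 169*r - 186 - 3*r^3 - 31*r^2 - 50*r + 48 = -3*r^3 - 9*r^2 + 162*r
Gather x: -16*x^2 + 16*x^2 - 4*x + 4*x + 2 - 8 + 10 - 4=0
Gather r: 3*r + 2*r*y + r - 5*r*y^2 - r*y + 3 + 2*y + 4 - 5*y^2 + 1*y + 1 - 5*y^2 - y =r*(-5*y^2 + y + 4) - 10*y^2 + 2*y + 8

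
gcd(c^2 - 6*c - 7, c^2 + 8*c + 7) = c + 1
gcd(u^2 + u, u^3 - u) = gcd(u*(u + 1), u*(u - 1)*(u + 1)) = u^2 + u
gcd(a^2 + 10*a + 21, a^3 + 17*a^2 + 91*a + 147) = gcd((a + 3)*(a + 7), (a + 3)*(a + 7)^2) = a^2 + 10*a + 21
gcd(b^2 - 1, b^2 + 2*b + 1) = b + 1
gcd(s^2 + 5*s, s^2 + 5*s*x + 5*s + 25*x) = s + 5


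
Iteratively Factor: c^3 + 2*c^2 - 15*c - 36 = (c + 3)*(c^2 - c - 12) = (c + 3)^2*(c - 4)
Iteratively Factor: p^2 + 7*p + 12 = (p + 4)*(p + 3)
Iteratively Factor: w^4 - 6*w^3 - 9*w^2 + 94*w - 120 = (w - 3)*(w^3 - 3*w^2 - 18*w + 40) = (w - 3)*(w + 4)*(w^2 - 7*w + 10) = (w - 3)*(w - 2)*(w + 4)*(w - 5)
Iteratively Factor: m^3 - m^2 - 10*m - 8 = (m + 2)*(m^2 - 3*m - 4) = (m - 4)*(m + 2)*(m + 1)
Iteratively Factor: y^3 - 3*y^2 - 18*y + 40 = (y - 2)*(y^2 - y - 20) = (y - 5)*(y - 2)*(y + 4)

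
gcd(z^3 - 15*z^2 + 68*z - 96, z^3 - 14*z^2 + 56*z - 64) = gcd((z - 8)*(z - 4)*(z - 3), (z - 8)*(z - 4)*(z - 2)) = z^2 - 12*z + 32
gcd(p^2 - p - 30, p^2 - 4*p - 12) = p - 6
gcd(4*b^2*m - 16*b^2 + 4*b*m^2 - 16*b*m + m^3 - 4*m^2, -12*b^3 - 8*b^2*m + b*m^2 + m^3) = 4*b^2 + 4*b*m + m^2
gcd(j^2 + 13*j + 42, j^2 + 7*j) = j + 7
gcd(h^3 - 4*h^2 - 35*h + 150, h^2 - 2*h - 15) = h - 5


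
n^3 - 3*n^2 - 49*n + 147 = (n - 7)*(n - 3)*(n + 7)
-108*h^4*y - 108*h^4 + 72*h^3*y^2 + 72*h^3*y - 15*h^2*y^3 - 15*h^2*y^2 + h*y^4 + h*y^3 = (-6*h + y)^2*(-3*h + y)*(h*y + h)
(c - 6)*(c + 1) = c^2 - 5*c - 6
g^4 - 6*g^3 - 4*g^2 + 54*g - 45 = (g - 5)*(g - 3)*(g - 1)*(g + 3)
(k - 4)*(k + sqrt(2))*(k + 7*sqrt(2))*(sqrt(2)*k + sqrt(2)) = sqrt(2)*k^4 - 3*sqrt(2)*k^3 + 16*k^3 - 48*k^2 + 10*sqrt(2)*k^2 - 64*k - 42*sqrt(2)*k - 56*sqrt(2)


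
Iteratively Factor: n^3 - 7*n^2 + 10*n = (n - 5)*(n^2 - 2*n) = n*(n - 5)*(n - 2)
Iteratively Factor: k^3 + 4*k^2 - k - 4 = (k - 1)*(k^2 + 5*k + 4) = (k - 1)*(k + 1)*(k + 4)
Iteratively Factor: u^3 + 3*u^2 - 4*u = (u - 1)*(u^2 + 4*u) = u*(u - 1)*(u + 4)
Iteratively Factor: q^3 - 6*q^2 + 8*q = (q - 4)*(q^2 - 2*q) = q*(q - 4)*(q - 2)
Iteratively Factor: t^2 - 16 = (t - 4)*(t + 4)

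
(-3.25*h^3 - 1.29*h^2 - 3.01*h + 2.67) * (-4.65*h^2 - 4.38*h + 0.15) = 15.1125*h^5 + 20.2335*h^4 + 19.1592*h^3 + 0.574799999999998*h^2 - 12.1461*h + 0.4005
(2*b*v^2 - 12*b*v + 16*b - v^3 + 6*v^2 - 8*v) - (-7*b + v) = 2*b*v^2 - 12*b*v + 23*b - v^3 + 6*v^2 - 9*v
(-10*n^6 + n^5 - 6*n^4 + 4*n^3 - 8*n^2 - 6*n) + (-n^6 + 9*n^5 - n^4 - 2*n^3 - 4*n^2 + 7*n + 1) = -11*n^6 + 10*n^5 - 7*n^4 + 2*n^3 - 12*n^2 + n + 1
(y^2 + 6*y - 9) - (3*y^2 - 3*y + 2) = -2*y^2 + 9*y - 11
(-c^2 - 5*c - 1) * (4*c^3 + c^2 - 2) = -4*c^5 - 21*c^4 - 9*c^3 + c^2 + 10*c + 2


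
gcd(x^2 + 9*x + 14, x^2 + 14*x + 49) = x + 7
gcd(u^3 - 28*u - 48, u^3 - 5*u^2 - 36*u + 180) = u - 6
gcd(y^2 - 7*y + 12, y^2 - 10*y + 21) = y - 3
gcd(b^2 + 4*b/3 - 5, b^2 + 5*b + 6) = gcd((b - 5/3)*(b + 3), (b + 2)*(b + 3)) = b + 3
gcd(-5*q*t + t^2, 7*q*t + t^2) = t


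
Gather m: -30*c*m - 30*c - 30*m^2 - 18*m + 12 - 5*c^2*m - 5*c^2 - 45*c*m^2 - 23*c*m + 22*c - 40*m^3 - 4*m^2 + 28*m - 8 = -5*c^2 - 8*c - 40*m^3 + m^2*(-45*c - 34) + m*(-5*c^2 - 53*c + 10) + 4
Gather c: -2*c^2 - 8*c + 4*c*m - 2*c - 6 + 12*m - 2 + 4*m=-2*c^2 + c*(4*m - 10) + 16*m - 8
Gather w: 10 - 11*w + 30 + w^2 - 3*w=w^2 - 14*w + 40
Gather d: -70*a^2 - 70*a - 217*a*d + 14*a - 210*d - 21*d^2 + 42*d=-70*a^2 - 56*a - 21*d^2 + d*(-217*a - 168)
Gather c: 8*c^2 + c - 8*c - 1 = 8*c^2 - 7*c - 1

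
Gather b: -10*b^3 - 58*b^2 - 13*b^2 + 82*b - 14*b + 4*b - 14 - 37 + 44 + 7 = -10*b^3 - 71*b^2 + 72*b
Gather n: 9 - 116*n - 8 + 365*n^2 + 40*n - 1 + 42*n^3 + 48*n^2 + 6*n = 42*n^3 + 413*n^2 - 70*n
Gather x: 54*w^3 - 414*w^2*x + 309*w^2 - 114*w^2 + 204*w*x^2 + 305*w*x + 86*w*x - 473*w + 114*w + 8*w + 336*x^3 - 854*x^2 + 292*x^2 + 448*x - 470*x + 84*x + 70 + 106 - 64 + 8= 54*w^3 + 195*w^2 - 351*w + 336*x^3 + x^2*(204*w - 562) + x*(-414*w^2 + 391*w + 62) + 120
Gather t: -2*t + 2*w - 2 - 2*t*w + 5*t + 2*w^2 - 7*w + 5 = t*(3 - 2*w) + 2*w^2 - 5*w + 3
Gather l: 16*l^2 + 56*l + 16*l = 16*l^2 + 72*l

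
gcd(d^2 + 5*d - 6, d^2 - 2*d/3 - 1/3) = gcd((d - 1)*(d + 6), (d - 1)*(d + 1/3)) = d - 1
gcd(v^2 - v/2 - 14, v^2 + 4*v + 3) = 1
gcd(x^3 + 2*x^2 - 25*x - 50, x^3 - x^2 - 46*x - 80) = x^2 + 7*x + 10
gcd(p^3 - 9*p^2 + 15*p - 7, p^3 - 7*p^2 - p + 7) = p^2 - 8*p + 7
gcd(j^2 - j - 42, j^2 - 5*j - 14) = j - 7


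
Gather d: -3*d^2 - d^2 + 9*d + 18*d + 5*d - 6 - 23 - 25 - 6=-4*d^2 + 32*d - 60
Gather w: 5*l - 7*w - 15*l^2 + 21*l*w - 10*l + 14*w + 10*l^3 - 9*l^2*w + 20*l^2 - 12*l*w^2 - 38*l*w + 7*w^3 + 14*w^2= 10*l^3 + 5*l^2 - 5*l + 7*w^3 + w^2*(14 - 12*l) + w*(-9*l^2 - 17*l + 7)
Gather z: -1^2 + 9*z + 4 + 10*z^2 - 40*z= 10*z^2 - 31*z + 3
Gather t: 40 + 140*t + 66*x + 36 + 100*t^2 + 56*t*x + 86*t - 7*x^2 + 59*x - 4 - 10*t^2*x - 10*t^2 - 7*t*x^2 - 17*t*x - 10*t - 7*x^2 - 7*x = t^2*(90 - 10*x) + t*(-7*x^2 + 39*x + 216) - 14*x^2 + 118*x + 72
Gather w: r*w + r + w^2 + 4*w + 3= r + w^2 + w*(r + 4) + 3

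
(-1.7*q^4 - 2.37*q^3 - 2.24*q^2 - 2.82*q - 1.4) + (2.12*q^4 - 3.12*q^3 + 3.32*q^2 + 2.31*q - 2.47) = 0.42*q^4 - 5.49*q^3 + 1.08*q^2 - 0.51*q - 3.87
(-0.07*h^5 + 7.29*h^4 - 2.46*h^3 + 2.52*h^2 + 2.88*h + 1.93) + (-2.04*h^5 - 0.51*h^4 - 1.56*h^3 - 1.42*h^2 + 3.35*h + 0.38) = -2.11*h^5 + 6.78*h^4 - 4.02*h^3 + 1.1*h^2 + 6.23*h + 2.31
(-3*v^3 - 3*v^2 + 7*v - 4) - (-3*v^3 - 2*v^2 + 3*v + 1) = -v^2 + 4*v - 5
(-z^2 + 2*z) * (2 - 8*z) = 8*z^3 - 18*z^2 + 4*z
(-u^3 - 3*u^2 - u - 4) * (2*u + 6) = -2*u^4 - 12*u^3 - 20*u^2 - 14*u - 24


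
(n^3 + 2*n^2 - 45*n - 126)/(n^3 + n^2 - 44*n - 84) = (n + 3)/(n + 2)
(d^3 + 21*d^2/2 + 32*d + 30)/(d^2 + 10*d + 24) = (d^2 + 9*d/2 + 5)/(d + 4)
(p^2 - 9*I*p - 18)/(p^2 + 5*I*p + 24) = (p - 6*I)/(p + 8*I)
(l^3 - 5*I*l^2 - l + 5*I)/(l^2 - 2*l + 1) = (l^2 + l*(1 - 5*I) - 5*I)/(l - 1)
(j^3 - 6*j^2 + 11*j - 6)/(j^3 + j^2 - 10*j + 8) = (j - 3)/(j + 4)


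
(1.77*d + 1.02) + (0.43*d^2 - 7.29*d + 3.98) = 0.43*d^2 - 5.52*d + 5.0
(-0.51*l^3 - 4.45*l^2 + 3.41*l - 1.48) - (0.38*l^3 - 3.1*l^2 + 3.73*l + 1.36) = -0.89*l^3 - 1.35*l^2 - 0.32*l - 2.84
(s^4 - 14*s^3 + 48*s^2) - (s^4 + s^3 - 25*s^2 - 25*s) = -15*s^3 + 73*s^2 + 25*s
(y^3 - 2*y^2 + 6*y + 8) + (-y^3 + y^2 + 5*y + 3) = -y^2 + 11*y + 11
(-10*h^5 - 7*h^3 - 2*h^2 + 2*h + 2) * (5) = -50*h^5 - 35*h^3 - 10*h^2 + 10*h + 10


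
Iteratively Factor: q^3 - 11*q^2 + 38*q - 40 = (q - 5)*(q^2 - 6*q + 8) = (q - 5)*(q - 2)*(q - 4)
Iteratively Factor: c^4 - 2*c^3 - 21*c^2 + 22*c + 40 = (c + 1)*(c^3 - 3*c^2 - 18*c + 40) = (c - 2)*(c + 1)*(c^2 - c - 20) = (c - 5)*(c - 2)*(c + 1)*(c + 4)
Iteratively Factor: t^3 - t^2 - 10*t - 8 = (t - 4)*(t^2 + 3*t + 2) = (t - 4)*(t + 2)*(t + 1)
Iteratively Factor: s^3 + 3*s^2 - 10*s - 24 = (s - 3)*(s^2 + 6*s + 8) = (s - 3)*(s + 4)*(s + 2)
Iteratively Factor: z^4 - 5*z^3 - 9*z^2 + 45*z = (z - 3)*(z^3 - 2*z^2 - 15*z) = (z - 3)*(z + 3)*(z^2 - 5*z) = (z - 5)*(z - 3)*(z + 3)*(z)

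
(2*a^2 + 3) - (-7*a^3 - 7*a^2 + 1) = 7*a^3 + 9*a^2 + 2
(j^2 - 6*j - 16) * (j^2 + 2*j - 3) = j^4 - 4*j^3 - 31*j^2 - 14*j + 48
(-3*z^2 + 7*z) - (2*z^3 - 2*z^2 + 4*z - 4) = -2*z^3 - z^2 + 3*z + 4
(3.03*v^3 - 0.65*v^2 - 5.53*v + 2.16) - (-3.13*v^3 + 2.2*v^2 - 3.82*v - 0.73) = 6.16*v^3 - 2.85*v^2 - 1.71*v + 2.89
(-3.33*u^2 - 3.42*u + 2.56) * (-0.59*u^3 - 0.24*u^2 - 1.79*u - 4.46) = 1.9647*u^5 + 2.817*u^4 + 5.2711*u^3 + 20.3592*u^2 + 10.6708*u - 11.4176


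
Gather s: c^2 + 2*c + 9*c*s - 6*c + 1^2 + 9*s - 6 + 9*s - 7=c^2 - 4*c + s*(9*c + 18) - 12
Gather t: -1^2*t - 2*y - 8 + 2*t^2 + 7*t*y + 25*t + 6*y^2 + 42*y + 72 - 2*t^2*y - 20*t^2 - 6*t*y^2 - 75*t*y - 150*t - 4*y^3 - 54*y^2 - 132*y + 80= t^2*(-2*y - 18) + t*(-6*y^2 - 68*y - 126) - 4*y^3 - 48*y^2 - 92*y + 144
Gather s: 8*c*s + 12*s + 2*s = s*(8*c + 14)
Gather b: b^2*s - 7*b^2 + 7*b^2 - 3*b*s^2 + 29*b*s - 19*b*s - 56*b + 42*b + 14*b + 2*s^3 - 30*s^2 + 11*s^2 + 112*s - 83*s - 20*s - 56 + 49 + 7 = b^2*s + b*(-3*s^2 + 10*s) + 2*s^3 - 19*s^2 + 9*s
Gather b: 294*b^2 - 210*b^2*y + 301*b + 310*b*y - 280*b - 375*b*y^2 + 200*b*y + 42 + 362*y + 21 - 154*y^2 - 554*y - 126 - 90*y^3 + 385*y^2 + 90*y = b^2*(294 - 210*y) + b*(-375*y^2 + 510*y + 21) - 90*y^3 + 231*y^2 - 102*y - 63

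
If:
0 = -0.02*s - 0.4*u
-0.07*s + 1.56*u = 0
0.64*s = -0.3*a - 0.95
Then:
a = -3.17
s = 0.00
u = 0.00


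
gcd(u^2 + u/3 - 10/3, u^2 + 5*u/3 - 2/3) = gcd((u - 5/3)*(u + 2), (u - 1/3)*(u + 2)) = u + 2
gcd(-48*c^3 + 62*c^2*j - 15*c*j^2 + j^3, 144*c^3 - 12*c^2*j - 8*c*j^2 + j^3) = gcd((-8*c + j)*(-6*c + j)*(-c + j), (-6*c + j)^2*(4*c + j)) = 6*c - j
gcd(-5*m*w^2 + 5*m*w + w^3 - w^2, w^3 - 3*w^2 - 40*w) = w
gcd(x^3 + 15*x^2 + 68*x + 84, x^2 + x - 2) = x + 2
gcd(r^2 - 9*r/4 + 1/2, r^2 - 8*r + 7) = 1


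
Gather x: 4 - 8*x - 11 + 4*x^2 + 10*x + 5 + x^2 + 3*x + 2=5*x^2 + 5*x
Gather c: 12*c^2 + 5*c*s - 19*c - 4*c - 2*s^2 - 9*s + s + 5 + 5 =12*c^2 + c*(5*s - 23) - 2*s^2 - 8*s + 10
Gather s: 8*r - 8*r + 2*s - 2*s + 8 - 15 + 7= 0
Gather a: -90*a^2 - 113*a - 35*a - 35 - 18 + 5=-90*a^2 - 148*a - 48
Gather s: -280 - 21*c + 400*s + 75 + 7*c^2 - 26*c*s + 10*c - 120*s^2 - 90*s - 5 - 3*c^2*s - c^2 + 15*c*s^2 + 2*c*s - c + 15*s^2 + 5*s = 6*c^2 - 12*c + s^2*(15*c - 105) + s*(-3*c^2 - 24*c + 315) - 210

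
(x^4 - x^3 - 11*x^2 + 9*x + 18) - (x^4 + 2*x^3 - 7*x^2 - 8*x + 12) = -3*x^3 - 4*x^2 + 17*x + 6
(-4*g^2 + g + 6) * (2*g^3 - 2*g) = -8*g^5 + 2*g^4 + 20*g^3 - 2*g^2 - 12*g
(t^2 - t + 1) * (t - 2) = t^3 - 3*t^2 + 3*t - 2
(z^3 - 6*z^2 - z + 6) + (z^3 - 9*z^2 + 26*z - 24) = 2*z^3 - 15*z^2 + 25*z - 18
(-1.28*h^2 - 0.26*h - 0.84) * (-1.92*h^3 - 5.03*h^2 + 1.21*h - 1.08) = 2.4576*h^5 + 6.9376*h^4 + 1.3718*h^3 + 5.293*h^2 - 0.7356*h + 0.9072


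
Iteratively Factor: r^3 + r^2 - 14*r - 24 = (r + 3)*(r^2 - 2*r - 8) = (r - 4)*(r + 3)*(r + 2)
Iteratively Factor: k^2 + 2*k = (k)*(k + 2)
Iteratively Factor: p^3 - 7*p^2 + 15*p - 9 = (p - 3)*(p^2 - 4*p + 3) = (p - 3)^2*(p - 1)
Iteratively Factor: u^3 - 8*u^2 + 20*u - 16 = (u - 2)*(u^2 - 6*u + 8) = (u - 4)*(u - 2)*(u - 2)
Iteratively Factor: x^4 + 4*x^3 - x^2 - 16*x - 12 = (x + 2)*(x^3 + 2*x^2 - 5*x - 6) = (x + 1)*(x + 2)*(x^2 + x - 6) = (x - 2)*(x + 1)*(x + 2)*(x + 3)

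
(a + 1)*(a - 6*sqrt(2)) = a^2 - 6*sqrt(2)*a + a - 6*sqrt(2)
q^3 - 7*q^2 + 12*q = q*(q - 4)*(q - 3)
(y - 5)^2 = y^2 - 10*y + 25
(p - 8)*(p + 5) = p^2 - 3*p - 40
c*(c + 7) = c^2 + 7*c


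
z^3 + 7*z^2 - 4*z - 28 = (z - 2)*(z + 2)*(z + 7)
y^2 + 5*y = y*(y + 5)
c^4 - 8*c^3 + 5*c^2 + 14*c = c*(c - 7)*(c - 2)*(c + 1)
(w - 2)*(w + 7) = w^2 + 5*w - 14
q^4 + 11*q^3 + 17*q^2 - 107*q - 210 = (q - 3)*(q + 2)*(q + 5)*(q + 7)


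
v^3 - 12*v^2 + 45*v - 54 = (v - 6)*(v - 3)^2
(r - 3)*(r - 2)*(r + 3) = r^3 - 2*r^2 - 9*r + 18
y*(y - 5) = y^2 - 5*y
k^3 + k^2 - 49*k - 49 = (k - 7)*(k + 1)*(k + 7)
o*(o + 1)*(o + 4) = o^3 + 5*o^2 + 4*o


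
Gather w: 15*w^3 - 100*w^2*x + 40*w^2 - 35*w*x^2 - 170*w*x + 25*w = 15*w^3 + w^2*(40 - 100*x) + w*(-35*x^2 - 170*x + 25)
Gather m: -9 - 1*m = -m - 9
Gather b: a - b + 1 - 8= a - b - 7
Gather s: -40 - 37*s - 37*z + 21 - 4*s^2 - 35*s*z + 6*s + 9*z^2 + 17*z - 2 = -4*s^2 + s*(-35*z - 31) + 9*z^2 - 20*z - 21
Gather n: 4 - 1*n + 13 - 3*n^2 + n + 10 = 27 - 3*n^2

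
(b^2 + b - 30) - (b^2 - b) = 2*b - 30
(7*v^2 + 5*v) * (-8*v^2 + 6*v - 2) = -56*v^4 + 2*v^3 + 16*v^2 - 10*v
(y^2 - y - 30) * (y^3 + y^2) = y^5 - 31*y^3 - 30*y^2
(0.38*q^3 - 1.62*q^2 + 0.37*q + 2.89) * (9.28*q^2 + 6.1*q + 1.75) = 3.5264*q^5 - 12.7156*q^4 - 5.7834*q^3 + 26.2412*q^2 + 18.2765*q + 5.0575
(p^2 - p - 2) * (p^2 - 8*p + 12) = p^4 - 9*p^3 + 18*p^2 + 4*p - 24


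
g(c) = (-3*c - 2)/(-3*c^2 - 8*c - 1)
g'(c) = (-3*c - 2)*(6*c + 8)/(-3*c^2 - 8*c - 1)^2 - 3/(-3*c^2 - 8*c - 1) = (-9*c^2 - 12*c - 13)/(9*c^4 + 48*c^3 + 70*c^2 + 16*c + 1)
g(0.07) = 1.40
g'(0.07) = -5.60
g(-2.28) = 2.94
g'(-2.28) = -11.99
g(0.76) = 0.49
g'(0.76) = -0.35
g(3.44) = 0.19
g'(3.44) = -0.04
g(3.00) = 0.21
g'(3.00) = -0.05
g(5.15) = 0.14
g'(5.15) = -0.02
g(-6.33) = -0.24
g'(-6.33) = -0.06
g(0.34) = 0.74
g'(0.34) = -1.10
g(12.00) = 0.07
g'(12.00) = -0.00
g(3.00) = 0.21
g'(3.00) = -0.05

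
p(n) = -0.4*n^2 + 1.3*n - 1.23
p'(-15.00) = 13.30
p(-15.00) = -110.73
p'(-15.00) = 13.30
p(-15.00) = -110.73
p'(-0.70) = 1.86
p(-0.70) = -2.34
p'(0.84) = 0.63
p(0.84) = -0.42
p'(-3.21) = 3.87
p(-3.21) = -9.52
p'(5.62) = -3.20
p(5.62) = -6.56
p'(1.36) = 0.21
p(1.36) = -0.20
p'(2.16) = -0.43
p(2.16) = -0.29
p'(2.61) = -0.79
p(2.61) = -0.56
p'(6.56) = -3.95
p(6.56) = -9.92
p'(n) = 1.3 - 0.8*n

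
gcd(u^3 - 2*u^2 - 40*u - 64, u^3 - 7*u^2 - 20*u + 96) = u^2 - 4*u - 32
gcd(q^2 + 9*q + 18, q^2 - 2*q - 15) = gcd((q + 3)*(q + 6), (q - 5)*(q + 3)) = q + 3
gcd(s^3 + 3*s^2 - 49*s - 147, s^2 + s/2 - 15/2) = s + 3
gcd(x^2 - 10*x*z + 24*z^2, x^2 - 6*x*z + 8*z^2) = x - 4*z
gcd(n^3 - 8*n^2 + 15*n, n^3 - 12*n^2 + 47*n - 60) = n^2 - 8*n + 15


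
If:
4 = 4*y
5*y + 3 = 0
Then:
No Solution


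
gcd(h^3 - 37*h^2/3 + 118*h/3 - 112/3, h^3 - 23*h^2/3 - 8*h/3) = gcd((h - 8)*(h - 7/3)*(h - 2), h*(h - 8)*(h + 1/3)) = h - 8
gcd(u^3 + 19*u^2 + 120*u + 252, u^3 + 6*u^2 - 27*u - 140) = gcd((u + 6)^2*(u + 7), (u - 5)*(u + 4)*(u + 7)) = u + 7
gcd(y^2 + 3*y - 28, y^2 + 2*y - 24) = y - 4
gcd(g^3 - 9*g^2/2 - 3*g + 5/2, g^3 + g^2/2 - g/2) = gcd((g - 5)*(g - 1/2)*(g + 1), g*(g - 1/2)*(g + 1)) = g^2 + g/2 - 1/2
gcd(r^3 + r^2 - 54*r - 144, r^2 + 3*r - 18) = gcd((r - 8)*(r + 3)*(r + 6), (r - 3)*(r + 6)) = r + 6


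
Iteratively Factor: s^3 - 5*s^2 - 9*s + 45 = (s - 3)*(s^2 - 2*s - 15) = (s - 5)*(s - 3)*(s + 3)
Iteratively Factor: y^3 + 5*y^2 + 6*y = (y + 3)*(y^2 + 2*y) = y*(y + 3)*(y + 2)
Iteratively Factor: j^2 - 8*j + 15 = (j - 3)*(j - 5)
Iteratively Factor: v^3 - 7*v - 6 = (v + 2)*(v^2 - 2*v - 3) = (v + 1)*(v + 2)*(v - 3)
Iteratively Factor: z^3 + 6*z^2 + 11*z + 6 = (z + 1)*(z^2 + 5*z + 6) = (z + 1)*(z + 2)*(z + 3)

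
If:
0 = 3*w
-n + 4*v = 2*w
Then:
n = 4*v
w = 0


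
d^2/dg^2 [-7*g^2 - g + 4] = -14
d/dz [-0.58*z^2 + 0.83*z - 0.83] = 0.83 - 1.16*z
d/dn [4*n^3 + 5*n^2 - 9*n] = 12*n^2 + 10*n - 9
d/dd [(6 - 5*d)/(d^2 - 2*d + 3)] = (5*d^2 - 12*d - 3)/(d^4 - 4*d^3 + 10*d^2 - 12*d + 9)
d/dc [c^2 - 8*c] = 2*c - 8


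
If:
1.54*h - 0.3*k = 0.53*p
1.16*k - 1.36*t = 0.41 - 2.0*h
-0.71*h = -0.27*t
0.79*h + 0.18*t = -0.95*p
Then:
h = 0.06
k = 0.43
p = -0.08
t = 0.15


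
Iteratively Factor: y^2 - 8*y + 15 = (y - 5)*(y - 3)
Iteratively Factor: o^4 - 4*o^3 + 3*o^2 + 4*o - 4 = (o + 1)*(o^3 - 5*o^2 + 8*o - 4) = (o - 2)*(o + 1)*(o^2 - 3*o + 2) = (o - 2)^2*(o + 1)*(o - 1)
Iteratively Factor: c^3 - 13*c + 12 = (c - 1)*(c^2 + c - 12) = (c - 1)*(c + 4)*(c - 3)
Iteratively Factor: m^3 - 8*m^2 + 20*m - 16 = (m - 4)*(m^2 - 4*m + 4) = (m - 4)*(m - 2)*(m - 2)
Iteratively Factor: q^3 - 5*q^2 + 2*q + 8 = (q - 2)*(q^2 - 3*q - 4) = (q - 4)*(q - 2)*(q + 1)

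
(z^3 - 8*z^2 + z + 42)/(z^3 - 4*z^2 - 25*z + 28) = (z^2 - z - 6)/(z^2 + 3*z - 4)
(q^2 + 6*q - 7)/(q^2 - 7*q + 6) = (q + 7)/(q - 6)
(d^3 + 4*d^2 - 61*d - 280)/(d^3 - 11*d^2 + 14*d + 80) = (d^2 + 12*d + 35)/(d^2 - 3*d - 10)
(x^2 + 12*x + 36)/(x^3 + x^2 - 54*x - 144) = (x + 6)/(x^2 - 5*x - 24)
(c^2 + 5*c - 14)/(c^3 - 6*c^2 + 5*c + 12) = (c^2 + 5*c - 14)/(c^3 - 6*c^2 + 5*c + 12)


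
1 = 1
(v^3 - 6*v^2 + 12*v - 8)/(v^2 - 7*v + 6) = (v^3 - 6*v^2 + 12*v - 8)/(v^2 - 7*v + 6)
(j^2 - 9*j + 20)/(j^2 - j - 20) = (j - 4)/(j + 4)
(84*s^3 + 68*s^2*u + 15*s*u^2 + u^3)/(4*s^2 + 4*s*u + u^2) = (42*s^2 + 13*s*u + u^2)/(2*s + u)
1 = 1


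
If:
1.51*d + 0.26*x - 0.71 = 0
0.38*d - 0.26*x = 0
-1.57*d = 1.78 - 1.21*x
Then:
No Solution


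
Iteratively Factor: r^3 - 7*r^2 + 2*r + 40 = (r + 2)*(r^2 - 9*r + 20) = (r - 5)*(r + 2)*(r - 4)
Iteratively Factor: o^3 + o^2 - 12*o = (o - 3)*(o^2 + 4*o) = (o - 3)*(o + 4)*(o)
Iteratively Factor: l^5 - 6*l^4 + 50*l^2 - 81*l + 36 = (l - 4)*(l^4 - 2*l^3 - 8*l^2 + 18*l - 9) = (l - 4)*(l + 3)*(l^3 - 5*l^2 + 7*l - 3) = (l - 4)*(l - 1)*(l + 3)*(l^2 - 4*l + 3) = (l - 4)*(l - 1)^2*(l + 3)*(l - 3)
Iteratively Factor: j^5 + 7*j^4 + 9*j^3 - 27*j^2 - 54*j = (j - 2)*(j^4 + 9*j^3 + 27*j^2 + 27*j) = (j - 2)*(j + 3)*(j^3 + 6*j^2 + 9*j) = (j - 2)*(j + 3)^2*(j^2 + 3*j) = j*(j - 2)*(j + 3)^2*(j + 3)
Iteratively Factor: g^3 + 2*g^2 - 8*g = (g - 2)*(g^2 + 4*g) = (g - 2)*(g + 4)*(g)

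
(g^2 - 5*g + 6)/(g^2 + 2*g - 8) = (g - 3)/(g + 4)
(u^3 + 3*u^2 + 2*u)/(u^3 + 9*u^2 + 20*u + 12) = u/(u + 6)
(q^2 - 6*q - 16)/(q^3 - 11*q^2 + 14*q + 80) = 1/(q - 5)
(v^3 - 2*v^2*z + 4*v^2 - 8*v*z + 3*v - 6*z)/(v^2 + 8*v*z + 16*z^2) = (v^3 - 2*v^2*z + 4*v^2 - 8*v*z + 3*v - 6*z)/(v^2 + 8*v*z + 16*z^2)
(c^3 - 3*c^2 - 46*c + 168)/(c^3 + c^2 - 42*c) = (c - 4)/c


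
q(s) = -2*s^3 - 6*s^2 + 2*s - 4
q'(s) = -6*s^2 - 12*s + 2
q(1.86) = -33.91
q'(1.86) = -41.08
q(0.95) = -9.23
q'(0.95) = -14.82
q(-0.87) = -8.96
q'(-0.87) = 7.90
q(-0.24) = -4.80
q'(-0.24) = 4.53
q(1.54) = -22.45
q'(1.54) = -30.71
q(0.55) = -5.05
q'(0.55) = -6.42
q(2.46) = -65.16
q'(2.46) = -63.83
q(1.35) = -17.16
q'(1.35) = -25.14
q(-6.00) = 200.00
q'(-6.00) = -142.00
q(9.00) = -1930.00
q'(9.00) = -592.00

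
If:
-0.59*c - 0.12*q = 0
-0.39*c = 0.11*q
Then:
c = 0.00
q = 0.00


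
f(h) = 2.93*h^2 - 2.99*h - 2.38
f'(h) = 5.86*h - 2.99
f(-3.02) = 33.37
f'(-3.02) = -20.69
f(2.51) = 8.57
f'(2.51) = 11.72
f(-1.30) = 6.46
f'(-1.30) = -10.61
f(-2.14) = 17.44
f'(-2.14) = -15.53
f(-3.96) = 55.41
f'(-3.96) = -26.20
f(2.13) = 4.54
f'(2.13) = 9.49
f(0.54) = -3.14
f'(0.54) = 0.17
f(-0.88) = 2.52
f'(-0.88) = -8.15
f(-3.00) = 32.96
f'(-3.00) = -20.57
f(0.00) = -2.38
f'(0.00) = -2.99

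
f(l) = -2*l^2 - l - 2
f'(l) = -4*l - 1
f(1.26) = -6.44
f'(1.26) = -6.04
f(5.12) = -59.55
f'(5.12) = -21.48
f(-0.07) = -1.94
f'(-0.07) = -0.72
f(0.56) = -3.19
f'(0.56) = -3.24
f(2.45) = -16.46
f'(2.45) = -10.80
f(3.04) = -23.52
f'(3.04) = -13.16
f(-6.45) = -78.76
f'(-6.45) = 24.80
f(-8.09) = -124.81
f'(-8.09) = 31.36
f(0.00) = -2.00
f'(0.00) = -1.00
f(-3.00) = -17.00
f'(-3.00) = 11.00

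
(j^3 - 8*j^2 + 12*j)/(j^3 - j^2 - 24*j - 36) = j*(j - 2)/(j^2 + 5*j + 6)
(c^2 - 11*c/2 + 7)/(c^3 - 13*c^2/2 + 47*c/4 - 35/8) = 4*(c - 2)/(4*c^2 - 12*c + 5)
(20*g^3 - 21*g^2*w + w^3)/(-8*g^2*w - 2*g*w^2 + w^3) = (-5*g^2 + 4*g*w + w^2)/(w*(2*g + w))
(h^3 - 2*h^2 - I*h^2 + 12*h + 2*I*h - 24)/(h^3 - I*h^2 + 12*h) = (h - 2)/h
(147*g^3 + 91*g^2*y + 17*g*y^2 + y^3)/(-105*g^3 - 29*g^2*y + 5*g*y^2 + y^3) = (7*g + y)/(-5*g + y)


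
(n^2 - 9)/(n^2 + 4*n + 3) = (n - 3)/(n + 1)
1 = 1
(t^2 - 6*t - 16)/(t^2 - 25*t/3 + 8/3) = 3*(t + 2)/(3*t - 1)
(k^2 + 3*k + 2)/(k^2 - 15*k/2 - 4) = 2*(k^2 + 3*k + 2)/(2*k^2 - 15*k - 8)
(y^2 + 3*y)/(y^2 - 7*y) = (y + 3)/(y - 7)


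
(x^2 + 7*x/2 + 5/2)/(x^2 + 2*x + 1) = (x + 5/2)/(x + 1)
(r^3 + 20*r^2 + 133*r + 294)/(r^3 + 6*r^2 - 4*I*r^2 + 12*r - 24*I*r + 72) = (r^2 + 14*r + 49)/(r^2 - 4*I*r + 12)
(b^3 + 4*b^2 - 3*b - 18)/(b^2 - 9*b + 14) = (b^2 + 6*b + 9)/(b - 7)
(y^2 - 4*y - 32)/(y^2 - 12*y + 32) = (y + 4)/(y - 4)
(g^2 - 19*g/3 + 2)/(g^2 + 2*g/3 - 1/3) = (g - 6)/(g + 1)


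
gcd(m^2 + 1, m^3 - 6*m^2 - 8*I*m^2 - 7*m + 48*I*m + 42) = m - I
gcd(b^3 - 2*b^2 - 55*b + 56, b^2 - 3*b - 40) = b - 8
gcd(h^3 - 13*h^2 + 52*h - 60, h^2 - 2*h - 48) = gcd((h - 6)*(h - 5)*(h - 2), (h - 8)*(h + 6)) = 1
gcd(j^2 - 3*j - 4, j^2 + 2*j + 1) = j + 1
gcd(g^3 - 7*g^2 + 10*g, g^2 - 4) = g - 2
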